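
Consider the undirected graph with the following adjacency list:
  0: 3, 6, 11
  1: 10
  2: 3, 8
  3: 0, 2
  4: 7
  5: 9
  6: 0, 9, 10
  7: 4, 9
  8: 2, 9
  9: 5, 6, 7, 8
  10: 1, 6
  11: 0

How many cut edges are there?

The edges on the cycle 6-0-3-2-8-9-6 are not bridges since each lies on that cycle.
But removing 10-6 disconnects 10 from 6; removing 4-7 disconnects 4 from 7; removing 5-9 disconnects 5 from 9; removing 1-10 disconnects 1 from 10 — these are bridges.
In total 6 edges are bridges.

6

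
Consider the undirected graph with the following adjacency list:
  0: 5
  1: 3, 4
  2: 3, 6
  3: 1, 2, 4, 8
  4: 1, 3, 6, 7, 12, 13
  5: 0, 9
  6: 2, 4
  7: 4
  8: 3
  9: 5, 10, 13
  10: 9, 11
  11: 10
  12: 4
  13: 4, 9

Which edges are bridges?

The edges on the cycle 4-3-2-6-4 are not bridges since each lies on that cycle.
But removing 4-13 disconnects 4 from 13; removing 5-9 disconnects 5 from 9; removing 7-4 disconnects 7 from 4; removing 3-8 disconnects 3 from 8 — these are bridges.
In total 9 edges are bridges.

0-5, 10-11, 10-9, 12-4, 13-4, 13-9, 3-8, 4-7, 5-9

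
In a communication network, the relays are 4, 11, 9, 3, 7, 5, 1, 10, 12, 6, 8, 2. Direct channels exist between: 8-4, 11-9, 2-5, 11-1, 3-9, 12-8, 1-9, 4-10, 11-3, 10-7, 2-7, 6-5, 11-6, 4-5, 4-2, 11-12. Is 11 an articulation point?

Yes

Deleting 11 raises the number of components from 1 to 2, so 11 is a cut vertex.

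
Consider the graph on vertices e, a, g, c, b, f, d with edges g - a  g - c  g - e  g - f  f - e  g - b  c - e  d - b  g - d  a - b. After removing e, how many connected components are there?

1

With e gone, the remaining components are: {a, b, c, d, f, g}.
That is 1 component.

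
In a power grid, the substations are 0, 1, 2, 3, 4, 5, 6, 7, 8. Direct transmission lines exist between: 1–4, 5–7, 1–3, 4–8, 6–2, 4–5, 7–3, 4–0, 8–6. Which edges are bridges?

0-4, 2-6, 4-8, 6-8

The edges on the cycle 1-4-5-7-3-1 are not bridges since each lies on that cycle.
But removing 4–0 disconnects 4 from 0; removing 4–8 disconnects 4 from 8; removing 8–6 disconnects 8 from 6; removing 2–6 disconnects 2 from 6 — these are bridges.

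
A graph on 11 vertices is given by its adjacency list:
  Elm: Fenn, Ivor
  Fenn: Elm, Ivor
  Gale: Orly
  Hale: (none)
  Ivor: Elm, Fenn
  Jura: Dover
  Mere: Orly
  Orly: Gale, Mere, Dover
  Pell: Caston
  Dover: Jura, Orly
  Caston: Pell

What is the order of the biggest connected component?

5

Hale is isolated — a component by itself.
Starting from Pell we can reach Pell, Caston. That is one component of size 2.
Starting from Elm we can reach Elm, Fenn, Ivor. That is one component of size 3.
Starting from Gale we can reach Gale, Jura, Mere, Orly, Dover. That is one component of size 5.
The largest has 5 vertices.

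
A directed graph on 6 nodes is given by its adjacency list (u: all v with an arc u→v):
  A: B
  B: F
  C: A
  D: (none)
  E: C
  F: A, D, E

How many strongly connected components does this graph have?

2

{A, B, C, E, F} are all mutually reachable — one SCC of size 5.
{D} is an SCC by itself.
That gives 2 strongly connected components.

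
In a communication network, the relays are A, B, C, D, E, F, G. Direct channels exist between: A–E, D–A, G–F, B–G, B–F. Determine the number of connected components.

3

C is isolated — a component by itself.
Starting from A we can reach A, D, E. That is one component of size 3.
Starting from B we can reach B, F, G. That is one component of size 3.
Total: 3 components.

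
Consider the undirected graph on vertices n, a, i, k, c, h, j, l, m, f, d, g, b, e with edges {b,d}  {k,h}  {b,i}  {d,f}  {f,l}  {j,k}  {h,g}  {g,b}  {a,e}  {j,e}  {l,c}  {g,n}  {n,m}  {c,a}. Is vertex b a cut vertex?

Yes

Deleting b raises the number of components from 1 to 2, so b is a cut vertex.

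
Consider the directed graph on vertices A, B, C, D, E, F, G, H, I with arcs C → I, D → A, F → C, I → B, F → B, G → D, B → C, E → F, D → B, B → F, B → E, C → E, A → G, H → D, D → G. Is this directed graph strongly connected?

There is no directed path from B to H, so the graph is not strongly connected.

No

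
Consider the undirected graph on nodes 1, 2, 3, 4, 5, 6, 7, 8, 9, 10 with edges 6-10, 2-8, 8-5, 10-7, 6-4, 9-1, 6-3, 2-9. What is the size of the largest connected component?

5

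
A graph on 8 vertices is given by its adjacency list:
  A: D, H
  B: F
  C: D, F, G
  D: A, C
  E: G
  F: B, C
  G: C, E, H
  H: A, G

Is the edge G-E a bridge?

Yes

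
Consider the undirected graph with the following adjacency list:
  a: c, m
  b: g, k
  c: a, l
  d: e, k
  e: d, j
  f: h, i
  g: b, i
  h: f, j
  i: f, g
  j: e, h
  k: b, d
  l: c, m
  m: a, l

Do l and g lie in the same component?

No

The component containing l is {a, c, l, m}, and g is not in it.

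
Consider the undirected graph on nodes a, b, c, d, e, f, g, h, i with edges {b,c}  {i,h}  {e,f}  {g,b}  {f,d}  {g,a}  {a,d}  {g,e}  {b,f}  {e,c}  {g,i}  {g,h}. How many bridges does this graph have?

The edges on the cycle g-i-h-g are not bridges since each lies on that cycle.
Every edge lies on some cycle, so there are no bridges.

0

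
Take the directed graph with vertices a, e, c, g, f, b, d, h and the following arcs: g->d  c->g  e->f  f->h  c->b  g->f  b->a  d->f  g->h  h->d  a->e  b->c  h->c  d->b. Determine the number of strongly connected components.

{a, b, c, d, e, f, g, h} are all mutually reachable — one SCC of size 8.
That gives 1 strongly connected component.

1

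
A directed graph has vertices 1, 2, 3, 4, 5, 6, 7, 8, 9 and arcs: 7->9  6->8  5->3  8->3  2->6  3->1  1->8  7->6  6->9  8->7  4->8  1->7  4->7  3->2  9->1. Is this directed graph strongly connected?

No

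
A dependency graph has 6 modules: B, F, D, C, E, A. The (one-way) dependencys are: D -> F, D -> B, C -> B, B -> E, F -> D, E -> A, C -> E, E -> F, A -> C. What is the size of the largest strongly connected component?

6

{A, B, C, D, E, F} are all mutually reachable — one SCC of size 6.
The largest has 6 vertices.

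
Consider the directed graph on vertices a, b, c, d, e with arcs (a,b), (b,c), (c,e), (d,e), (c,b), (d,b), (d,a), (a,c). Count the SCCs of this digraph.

{b, c} are all mutually reachable — one SCC of size 2.
{e} is an SCC by itself.
{a} is an SCC by itself.
{d} is an SCC by itself.
That gives 4 strongly connected components.

4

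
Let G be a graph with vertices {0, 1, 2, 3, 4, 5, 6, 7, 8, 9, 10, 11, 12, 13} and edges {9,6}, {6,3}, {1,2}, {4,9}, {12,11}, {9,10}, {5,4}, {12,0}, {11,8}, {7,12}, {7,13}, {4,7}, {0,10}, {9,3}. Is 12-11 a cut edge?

Removing 12-11 leaves no path between 12 and 11: the component count goes from 2 to 3. So it is a bridge.

Yes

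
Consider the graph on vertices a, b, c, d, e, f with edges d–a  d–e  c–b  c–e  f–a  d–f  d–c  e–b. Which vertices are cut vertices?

Removing d increases the component count from 1 to 2, so d is a cut vertex.
By contrast removing a leaves 1 component; it is not a cut vertex. No other vertex is a cut vertex either.

d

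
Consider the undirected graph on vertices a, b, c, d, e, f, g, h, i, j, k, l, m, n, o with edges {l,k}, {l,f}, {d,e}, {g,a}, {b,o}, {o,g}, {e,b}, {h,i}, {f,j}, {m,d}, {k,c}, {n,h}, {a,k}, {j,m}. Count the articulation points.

Removing h increases the component count from 2 to 3, so h is a cut vertex.
Removing k increases the component count from 2 to 3, so k is a cut vertex.
By contrast removing o leaves 2 components; it is not a cut vertex. No other vertex is a cut vertex either.

2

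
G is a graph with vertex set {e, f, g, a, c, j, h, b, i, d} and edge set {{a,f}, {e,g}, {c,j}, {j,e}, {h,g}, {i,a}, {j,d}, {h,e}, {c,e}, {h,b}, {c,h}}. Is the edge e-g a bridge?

No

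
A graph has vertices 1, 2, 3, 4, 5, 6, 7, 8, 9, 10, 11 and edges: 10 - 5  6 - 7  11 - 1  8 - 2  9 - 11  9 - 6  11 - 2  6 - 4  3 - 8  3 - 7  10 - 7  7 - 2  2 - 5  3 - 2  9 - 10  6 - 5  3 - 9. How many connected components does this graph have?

Starting from 1 we can reach 1, 2, 3, 4, 5, 6, 7, 8, 9, 10, 11. That is one component of size 11.
Total: 1 component.

1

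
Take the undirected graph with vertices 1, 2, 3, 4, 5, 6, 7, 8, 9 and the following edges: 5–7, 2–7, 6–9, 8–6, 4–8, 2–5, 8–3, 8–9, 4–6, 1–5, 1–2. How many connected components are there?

2

Starting from 1 we can reach 1, 2, 5, 7. That is one component of size 4.
Starting from 3 we can reach 3, 4, 6, 8, 9. That is one component of size 5.
Total: 2 components.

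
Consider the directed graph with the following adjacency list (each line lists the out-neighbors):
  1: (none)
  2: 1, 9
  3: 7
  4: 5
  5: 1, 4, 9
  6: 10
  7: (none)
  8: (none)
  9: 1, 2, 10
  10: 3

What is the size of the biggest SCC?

{2, 9} are all mutually reachable — one SCC of size 2.
{4, 5} are all mutually reachable — one SCC of size 2.
{6} is an SCC by itself.
{3} is an SCC by itself.
{1} is an SCC by itself.
(and 3 more singleton SCCs)
The largest has 2 vertices.

2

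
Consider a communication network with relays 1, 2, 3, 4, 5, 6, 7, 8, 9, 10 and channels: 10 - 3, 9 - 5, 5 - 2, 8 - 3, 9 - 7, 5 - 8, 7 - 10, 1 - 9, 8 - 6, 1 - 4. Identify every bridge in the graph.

1-4, 1-9, 2-5, 6-8

The edges on the cycle 9-5-8-3-10-7-9 are not bridges since each lies on that cycle.
But removing 1 - 9 disconnects 1 from 9; removing 1 - 4 disconnects 1 from 4; removing 8 - 6 disconnects 8 from 6; removing 5 - 2 disconnects 5 from 2 — these are bridges.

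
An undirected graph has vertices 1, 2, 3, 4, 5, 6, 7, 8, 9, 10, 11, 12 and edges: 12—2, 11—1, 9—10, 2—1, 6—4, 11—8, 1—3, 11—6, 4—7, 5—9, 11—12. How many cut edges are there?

7

The edges on the cycle 11-12-2-1-11 are not bridges since each lies on that cycle.
But removing 11—8 disconnects 11 from 8; removing 5—9 disconnects 5 from 9; removing 6—4 disconnects 6 from 4; removing 1—3 disconnects 1 from 3 — these are bridges.
In total 7 edges are bridges.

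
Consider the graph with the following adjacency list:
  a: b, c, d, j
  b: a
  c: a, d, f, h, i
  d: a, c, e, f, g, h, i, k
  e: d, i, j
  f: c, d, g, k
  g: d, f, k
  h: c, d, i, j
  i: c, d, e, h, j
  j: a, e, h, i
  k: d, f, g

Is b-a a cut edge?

Yes

Removing b-a leaves no path between b and a: the component count goes from 1 to 2. So it is a bridge.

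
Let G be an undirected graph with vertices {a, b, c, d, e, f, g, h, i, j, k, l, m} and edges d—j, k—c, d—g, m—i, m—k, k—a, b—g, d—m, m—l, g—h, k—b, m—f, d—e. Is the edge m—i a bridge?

Removing m—i leaves no path between m and i: the component count goes from 1 to 2. So it is a bridge.

Yes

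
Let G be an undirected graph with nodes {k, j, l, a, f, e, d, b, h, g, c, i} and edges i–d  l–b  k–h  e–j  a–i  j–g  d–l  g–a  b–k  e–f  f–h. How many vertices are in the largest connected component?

11

c is isolated — a component by itself.
Starting from a we can reach a, b, d, e, f, g, h, i, j, k, l. That is one component of size 11.
The largest has 11 vertices.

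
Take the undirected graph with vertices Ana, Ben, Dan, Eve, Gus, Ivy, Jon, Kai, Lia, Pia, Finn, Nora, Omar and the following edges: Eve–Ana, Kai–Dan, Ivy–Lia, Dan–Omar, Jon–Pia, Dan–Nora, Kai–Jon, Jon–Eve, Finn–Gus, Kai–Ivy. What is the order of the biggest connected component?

Ben is isolated — a component by itself.
Starting from Gus we can reach Gus, Finn. That is one component of size 2.
Starting from Ana we can reach Ana, Dan, Eve, Ivy, Jon, Kai, Lia, Pia, Nora, Omar. That is one component of size 10.
The largest has 10 vertices.

10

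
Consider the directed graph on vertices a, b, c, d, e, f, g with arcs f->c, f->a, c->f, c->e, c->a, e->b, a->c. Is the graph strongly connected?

There is no directed path from c to d, so the graph is not strongly connected.

No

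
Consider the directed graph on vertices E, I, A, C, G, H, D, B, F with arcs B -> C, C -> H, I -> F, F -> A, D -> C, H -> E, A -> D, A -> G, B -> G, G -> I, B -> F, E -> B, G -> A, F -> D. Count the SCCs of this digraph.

{A, B, C, D, E, F, G, H, I} are all mutually reachable — one SCC of size 9.
That gives 1 strongly connected component.

1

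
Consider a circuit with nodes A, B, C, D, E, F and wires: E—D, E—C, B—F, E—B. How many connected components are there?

A is isolated — a component by itself.
Starting from B we can reach B, C, D, E, F. That is one component of size 5.
Total: 2 components.

2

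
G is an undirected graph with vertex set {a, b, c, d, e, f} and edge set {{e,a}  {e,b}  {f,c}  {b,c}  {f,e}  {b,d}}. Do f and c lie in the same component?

Yes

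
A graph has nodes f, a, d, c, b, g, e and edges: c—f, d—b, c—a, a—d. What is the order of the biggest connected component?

5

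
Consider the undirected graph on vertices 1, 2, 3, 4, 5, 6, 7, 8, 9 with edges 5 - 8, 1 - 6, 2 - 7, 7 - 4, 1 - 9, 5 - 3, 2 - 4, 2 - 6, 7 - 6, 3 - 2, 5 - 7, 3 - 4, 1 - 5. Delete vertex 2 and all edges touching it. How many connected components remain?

1

With 2 gone, the remaining components are: {1, 3, 4, 5, 6, 7, 8, 9}.
That is 1 component.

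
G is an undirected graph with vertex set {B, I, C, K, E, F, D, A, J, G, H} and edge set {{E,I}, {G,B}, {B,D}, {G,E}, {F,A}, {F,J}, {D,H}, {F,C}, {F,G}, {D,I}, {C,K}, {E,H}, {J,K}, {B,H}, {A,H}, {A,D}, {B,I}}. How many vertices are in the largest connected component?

Starting from A we can reach A, B, C, D, E, F, G, H, I, J, K. That is one component of size 11.
The largest has 11 vertices.

11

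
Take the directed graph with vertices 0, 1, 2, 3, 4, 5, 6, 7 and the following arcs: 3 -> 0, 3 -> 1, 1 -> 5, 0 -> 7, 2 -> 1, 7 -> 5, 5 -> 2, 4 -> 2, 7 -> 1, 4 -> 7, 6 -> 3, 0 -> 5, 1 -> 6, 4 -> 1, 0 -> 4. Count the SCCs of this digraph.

1

{0, 1, 2, 3, 4, 5, 6, 7} are all mutually reachable — one SCC of size 8.
That gives 1 strongly connected component.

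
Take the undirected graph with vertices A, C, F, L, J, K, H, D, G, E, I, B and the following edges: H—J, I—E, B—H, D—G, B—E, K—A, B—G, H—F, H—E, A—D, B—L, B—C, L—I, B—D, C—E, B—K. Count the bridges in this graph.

2

The edges on the cycle B-H-E-C-B are not bridges since each lies on that cycle.
But removing H—J disconnects H from J; removing H—F disconnects H from F — these are bridges.
That makes 2 bridges.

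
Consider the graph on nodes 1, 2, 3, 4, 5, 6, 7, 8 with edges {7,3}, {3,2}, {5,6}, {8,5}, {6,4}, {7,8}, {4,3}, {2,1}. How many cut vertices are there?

2

Removing 2 increases the component count from 1 to 2, so 2 is a cut vertex.
Removing 3 increases the component count from 1 to 2, so 3 is a cut vertex.
By contrast removing 7 leaves 1 component; it is not a cut vertex. No other vertex is a cut vertex either.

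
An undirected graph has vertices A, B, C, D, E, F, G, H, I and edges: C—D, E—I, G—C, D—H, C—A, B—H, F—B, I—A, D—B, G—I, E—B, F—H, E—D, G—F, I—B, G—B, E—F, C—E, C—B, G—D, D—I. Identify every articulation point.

none

Removing D, for instance, still leaves 1 component. No single vertex removal increases the component count — the graph has no articulation points.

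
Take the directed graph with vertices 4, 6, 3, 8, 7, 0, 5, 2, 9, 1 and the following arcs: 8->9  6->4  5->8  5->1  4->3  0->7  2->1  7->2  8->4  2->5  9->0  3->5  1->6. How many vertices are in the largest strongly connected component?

10

{0, 1, 2, 3, 4, 5, 6, 7, 8, 9} are all mutually reachable — one SCC of size 10.
The largest has 10 vertices.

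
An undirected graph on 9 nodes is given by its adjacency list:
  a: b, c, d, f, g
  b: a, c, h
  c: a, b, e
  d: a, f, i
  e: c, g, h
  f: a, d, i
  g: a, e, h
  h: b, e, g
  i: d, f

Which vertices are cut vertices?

a

Removing a increases the component count from 1 to 2, so a is a cut vertex.
By contrast removing c leaves 1 component; it is not a cut vertex. No other vertex is a cut vertex either.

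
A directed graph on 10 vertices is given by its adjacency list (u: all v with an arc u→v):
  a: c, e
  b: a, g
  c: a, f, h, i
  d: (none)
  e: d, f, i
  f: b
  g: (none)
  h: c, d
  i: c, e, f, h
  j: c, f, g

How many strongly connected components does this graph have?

{a, b, c, e, f, h, i} are all mutually reachable — one SCC of size 7.
{d} is an SCC by itself.
{j} is an SCC by itself.
{g} is an SCC by itself.
That gives 4 strongly connected components.

4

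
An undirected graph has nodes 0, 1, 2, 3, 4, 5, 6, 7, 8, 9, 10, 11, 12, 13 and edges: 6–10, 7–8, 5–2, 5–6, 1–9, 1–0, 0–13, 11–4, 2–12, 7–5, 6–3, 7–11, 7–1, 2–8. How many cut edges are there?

10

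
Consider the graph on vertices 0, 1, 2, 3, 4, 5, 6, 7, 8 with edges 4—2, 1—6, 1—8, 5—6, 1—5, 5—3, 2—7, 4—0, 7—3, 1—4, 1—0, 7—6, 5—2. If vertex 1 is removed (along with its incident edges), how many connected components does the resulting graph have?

2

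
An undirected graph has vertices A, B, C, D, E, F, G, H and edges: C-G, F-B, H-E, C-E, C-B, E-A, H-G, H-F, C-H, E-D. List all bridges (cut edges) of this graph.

The edges on the cycle C-H-E-C are not bridges since each lies on that cycle.
But removing E-A disconnects E from A; removing E-D disconnects E from D — these are bridges.

A-E, D-E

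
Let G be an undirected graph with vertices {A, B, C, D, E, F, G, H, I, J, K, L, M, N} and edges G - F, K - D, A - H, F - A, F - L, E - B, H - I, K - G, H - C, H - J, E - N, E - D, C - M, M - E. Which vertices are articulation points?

Removing E increases the component count from 1 to 3, so E is a cut vertex.
Removing F increases the component count from 1 to 2, so F is a cut vertex.
Removing H increases the component count from 1 to 3, so H is a cut vertex.
By contrast removing L leaves 1 component; it is not a cut vertex. No other vertex is a cut vertex either.

E, F, H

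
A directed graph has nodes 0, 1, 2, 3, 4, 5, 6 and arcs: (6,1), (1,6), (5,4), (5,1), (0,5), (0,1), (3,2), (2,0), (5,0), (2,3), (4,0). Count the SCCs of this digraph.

{0, 4, 5} are all mutually reachable — one SCC of size 3.
{2, 3} are all mutually reachable — one SCC of size 2.
{1, 6} are all mutually reachable — one SCC of size 2.
That gives 3 strongly connected components.

3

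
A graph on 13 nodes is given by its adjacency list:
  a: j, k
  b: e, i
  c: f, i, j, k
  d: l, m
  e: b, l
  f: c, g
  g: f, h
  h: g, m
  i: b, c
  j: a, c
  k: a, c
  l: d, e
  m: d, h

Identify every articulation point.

c

Removing c increases the component count from 1 to 2, so c is a cut vertex.
By contrast removing g leaves 1 component; it is not a cut vertex. No other vertex is a cut vertex either.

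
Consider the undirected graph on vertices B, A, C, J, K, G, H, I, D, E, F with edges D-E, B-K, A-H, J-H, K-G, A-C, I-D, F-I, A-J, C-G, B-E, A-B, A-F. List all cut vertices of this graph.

A

Removing A increases the component count from 1 to 2, so A is a cut vertex.
By contrast removing K leaves 1 component; it is not a cut vertex. No other vertex is a cut vertex either.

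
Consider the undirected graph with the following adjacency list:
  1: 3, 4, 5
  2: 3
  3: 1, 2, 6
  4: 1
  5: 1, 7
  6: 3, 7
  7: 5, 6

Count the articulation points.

Removing 1 increases the component count from 1 to 2, so 1 is a cut vertex.
Removing 3 increases the component count from 1 to 2, so 3 is a cut vertex.
By contrast removing 4 leaves 1 component; it is not a cut vertex. No other vertex is a cut vertex either.

2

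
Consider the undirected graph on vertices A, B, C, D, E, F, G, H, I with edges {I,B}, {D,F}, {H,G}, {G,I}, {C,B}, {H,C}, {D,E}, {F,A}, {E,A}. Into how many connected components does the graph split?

Starting from A we can reach A, D, E, F. That is one component of size 4.
Starting from B we can reach B, C, G, H, I. That is one component of size 5.
Total: 2 components.

2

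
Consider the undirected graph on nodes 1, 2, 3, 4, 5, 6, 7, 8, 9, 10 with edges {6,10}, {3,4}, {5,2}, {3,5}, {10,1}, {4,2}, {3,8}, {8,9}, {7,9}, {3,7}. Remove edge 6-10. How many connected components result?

3

Before removal there are 2 components.
6-10 is a bridge — removing it separates 6's side from 10's side.
After removal: 3 components.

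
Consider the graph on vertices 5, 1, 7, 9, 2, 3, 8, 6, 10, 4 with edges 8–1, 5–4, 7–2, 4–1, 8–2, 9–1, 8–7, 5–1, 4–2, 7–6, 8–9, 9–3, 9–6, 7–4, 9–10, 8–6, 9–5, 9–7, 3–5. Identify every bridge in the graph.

10-9

The edges on the cycle 9-3-5-4-7-9 are not bridges since each lies on that cycle.
But removing 9–10 disconnects 9 from 10 — this is a bridge.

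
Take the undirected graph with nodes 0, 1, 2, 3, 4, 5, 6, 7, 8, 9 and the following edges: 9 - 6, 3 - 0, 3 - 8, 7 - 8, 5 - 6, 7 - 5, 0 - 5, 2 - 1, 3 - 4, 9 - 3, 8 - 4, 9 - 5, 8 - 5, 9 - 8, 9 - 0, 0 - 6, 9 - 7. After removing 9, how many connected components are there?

2

With 9 gone, the remaining components are: {1, 2}; {0, 3, 4, 5, 6, 7, 8}.
That is 2 components.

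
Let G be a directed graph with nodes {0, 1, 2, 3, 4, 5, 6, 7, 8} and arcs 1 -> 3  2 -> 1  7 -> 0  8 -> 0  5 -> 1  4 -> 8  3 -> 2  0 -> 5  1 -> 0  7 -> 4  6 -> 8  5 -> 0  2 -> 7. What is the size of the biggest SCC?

8

{0, 1, 2, 3, 4, 5, 7, 8} are all mutually reachable — one SCC of size 8.
{6} is an SCC by itself.
The largest has 8 vertices.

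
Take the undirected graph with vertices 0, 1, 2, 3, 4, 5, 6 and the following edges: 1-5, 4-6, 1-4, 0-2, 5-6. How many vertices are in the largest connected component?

3 is isolated — a component by itself.
Starting from 0 we can reach 0, 2. That is one component of size 2.
Starting from 1 we can reach 1, 4, 5, 6. That is one component of size 4.
The largest has 4 vertices.

4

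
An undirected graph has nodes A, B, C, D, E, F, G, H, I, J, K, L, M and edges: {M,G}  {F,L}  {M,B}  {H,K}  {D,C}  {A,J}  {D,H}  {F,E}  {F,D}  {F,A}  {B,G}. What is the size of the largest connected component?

I is isolated — a component by itself.
Starting from B we can reach B, G, M. That is one component of size 3.
Starting from A we can reach A, C, D, E, F, H, J, K, L. That is one component of size 9.
The largest has 9 vertices.

9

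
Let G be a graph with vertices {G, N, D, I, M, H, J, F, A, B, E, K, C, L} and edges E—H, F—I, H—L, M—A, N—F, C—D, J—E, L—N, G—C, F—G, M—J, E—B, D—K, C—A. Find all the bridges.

B-E, C-D, D-K, F-I

The edges on the cycle M-J-E-H-L-N-F-G-C-A-M are not bridges since each lies on that cycle.
But removing D—K disconnects D from K; removing C—D disconnects C from D; removing E—B disconnects E from B; removing I—F disconnects I from F — these are bridges.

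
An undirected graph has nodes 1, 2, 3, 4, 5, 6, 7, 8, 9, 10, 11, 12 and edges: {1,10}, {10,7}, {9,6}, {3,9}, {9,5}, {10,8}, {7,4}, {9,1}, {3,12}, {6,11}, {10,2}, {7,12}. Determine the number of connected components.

1

Starting from 1 we can reach 1, 2, 3, 4, 5, 6, 7, 8, 9, 10, 11, 12. That is one component of size 12.
Total: 1 component.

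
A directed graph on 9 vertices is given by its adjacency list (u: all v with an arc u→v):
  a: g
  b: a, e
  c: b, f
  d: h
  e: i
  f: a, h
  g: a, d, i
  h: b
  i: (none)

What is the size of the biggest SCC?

{a, b, d, g, h} are all mutually reachable — one SCC of size 5.
{i} is an SCC by itself.
{e} is an SCC by itself.
{c} is an SCC by itself.
{f} is an SCC by itself.
The largest has 5 vertices.

5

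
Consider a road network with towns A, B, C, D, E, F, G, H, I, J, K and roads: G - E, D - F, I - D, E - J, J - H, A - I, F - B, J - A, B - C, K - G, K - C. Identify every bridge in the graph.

H-J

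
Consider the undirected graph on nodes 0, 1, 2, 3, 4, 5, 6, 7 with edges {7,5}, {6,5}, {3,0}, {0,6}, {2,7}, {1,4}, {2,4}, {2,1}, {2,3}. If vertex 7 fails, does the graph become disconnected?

Deleting 7 leaves 1 component (was 1) (its neighbors 2, 5 remain connected to each other), so 7 is not a cut vertex.

No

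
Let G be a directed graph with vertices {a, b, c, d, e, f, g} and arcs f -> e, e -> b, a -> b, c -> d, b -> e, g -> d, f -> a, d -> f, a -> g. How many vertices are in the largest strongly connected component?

{a, d, f, g} are all mutually reachable — one SCC of size 4.
{b, e} are all mutually reachable — one SCC of size 2.
{c} is an SCC by itself.
The largest has 4 vertices.

4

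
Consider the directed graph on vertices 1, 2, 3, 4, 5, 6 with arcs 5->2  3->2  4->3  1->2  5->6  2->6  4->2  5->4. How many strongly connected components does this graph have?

6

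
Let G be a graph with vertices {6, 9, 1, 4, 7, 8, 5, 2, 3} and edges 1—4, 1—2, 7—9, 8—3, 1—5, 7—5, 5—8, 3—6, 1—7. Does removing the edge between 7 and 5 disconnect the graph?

No

After removing 7—5, the path 7-1-5 still connects them, so the edge is not a bridge.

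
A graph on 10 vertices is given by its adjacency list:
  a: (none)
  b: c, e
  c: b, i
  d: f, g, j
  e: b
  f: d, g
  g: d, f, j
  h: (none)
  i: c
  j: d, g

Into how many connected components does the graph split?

a is isolated — a component by itself.
h is isolated — a component by itself.
Starting from d we can reach d, f, g, j. That is one component of size 4.
Starting from b we can reach b, c, e, i. That is one component of size 4.
Total: 4 components.

4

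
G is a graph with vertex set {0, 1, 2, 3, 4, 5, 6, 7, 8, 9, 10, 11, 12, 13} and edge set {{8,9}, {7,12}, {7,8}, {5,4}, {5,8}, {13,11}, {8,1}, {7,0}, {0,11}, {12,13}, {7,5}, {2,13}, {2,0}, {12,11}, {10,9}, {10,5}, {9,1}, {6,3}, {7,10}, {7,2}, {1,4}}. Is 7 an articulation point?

Yes

Deleting 7 raises the number of components from 2 to 3, so 7 is a cut vertex.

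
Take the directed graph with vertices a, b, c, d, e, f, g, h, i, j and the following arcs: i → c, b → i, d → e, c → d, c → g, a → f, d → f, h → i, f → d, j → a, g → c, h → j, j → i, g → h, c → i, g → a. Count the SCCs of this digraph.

{c, g, h, i, j} are all mutually reachable — one SCC of size 5.
{d, f} are all mutually reachable — one SCC of size 2.
{a} is an SCC by itself.
{b} is an SCC by itself.
{e} is an SCC by itself.
That gives 5 strongly connected components.

5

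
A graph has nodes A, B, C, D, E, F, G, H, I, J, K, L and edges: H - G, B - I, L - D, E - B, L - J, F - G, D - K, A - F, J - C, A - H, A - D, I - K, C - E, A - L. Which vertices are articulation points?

A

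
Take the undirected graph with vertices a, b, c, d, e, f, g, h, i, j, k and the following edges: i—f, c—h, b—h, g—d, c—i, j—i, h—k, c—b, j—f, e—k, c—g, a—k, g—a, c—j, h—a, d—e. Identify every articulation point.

Removing c increases the component count from 1 to 2, so c is a cut vertex.
By contrast removing e leaves 1 component; it is not a cut vertex. No other vertex is a cut vertex either.

c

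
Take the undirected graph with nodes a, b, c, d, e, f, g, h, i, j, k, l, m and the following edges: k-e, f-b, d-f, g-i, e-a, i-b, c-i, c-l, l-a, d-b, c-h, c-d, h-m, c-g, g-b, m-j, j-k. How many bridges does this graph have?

The edges on the cycle c-h-m-j-k-e-a-l-c are not bridges since each lies on that cycle.
Every edge lies on some cycle, so there are no bridges.

0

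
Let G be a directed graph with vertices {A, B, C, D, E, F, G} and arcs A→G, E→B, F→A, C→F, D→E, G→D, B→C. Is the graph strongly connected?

Yes

From B we can reach every vertex (A, B, C, D, E, F, G), and every vertex can reach B (A, B, C, D, E, F, G). So the whole graph is one strongly connected component.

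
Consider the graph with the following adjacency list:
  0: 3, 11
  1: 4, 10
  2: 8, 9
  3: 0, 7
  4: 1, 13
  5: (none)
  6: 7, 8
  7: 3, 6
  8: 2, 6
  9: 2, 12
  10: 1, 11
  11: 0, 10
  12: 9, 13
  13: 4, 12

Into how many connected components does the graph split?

2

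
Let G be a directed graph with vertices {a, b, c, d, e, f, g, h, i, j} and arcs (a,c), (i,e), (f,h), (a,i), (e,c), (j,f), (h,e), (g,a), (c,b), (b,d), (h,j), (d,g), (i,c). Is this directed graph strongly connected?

No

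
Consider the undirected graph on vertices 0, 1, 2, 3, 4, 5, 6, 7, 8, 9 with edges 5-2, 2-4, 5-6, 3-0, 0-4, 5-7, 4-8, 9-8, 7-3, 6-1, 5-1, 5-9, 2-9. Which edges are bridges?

The edges on the cycle 5-6-1-5 are not bridges since each lies on that cycle.
Every edge lies on some cycle, so there are no bridges.

none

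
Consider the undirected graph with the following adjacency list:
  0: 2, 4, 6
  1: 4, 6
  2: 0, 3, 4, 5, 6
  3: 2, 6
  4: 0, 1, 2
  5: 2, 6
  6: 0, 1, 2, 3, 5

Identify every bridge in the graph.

none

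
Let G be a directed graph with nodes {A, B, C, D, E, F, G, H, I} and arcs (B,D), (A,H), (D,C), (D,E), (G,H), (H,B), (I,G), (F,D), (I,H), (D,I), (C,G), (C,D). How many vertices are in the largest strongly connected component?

6

{B, C, D, G, H, I} are all mutually reachable — one SCC of size 6.
{A} is an SCC by itself.
{E} is an SCC by itself.
{F} is an SCC by itself.
The largest has 6 vertices.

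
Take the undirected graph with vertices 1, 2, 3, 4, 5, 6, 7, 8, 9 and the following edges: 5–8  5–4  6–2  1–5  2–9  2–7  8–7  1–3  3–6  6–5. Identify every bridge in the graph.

2-9, 4-5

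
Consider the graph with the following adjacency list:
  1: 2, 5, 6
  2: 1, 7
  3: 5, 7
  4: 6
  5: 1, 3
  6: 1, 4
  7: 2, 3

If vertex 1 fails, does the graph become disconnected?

Deleting 1 raises the number of components from 1 to 2, so 1 is a cut vertex.

Yes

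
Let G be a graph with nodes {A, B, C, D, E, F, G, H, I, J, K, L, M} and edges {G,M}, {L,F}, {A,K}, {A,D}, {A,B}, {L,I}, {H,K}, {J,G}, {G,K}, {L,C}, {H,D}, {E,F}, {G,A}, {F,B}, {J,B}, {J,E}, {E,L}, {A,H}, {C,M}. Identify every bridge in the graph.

I-L

The edges on the cycle A-H-D-A are not bridges since each lies on that cycle.
But removing I–L disconnects I from L — this is a bridge.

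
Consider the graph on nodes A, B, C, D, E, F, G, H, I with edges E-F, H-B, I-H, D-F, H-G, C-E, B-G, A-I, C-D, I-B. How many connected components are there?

2

Starting from C we can reach C, D, E, F. That is one component of size 4.
Starting from A we can reach A, B, G, H, I. That is one component of size 5.
Total: 2 components.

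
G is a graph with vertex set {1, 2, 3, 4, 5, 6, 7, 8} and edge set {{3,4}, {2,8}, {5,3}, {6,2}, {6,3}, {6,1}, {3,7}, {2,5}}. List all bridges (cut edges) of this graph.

The edges on the cycle 6-2-5-3-6 are not bridges since each lies on that cycle.
But removing 3—4 disconnects 3 from 4; removing 3—7 disconnects 3 from 7; removing 2—8 disconnects 2 from 8; removing 6—1 disconnects 6 from 1 — these are bridges.

1-6, 2-8, 3-4, 3-7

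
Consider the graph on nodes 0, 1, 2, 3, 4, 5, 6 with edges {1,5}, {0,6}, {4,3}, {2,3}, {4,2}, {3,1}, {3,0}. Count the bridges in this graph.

4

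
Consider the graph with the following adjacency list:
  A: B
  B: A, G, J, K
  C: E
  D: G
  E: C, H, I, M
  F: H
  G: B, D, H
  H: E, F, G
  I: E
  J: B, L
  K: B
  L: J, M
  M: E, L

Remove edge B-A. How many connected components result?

2

Before removal there is 1 component.
B-A is a bridge — removing it separates B's side from A's side.
After removal: 2 components.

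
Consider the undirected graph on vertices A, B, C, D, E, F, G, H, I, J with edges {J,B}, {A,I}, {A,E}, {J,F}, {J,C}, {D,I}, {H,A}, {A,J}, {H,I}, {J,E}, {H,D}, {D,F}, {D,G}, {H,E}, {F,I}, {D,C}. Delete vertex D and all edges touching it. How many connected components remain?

2

With D gone, the remaining components are: {G}; {A, B, C, E, F, H, I, J}.
That is 2 components.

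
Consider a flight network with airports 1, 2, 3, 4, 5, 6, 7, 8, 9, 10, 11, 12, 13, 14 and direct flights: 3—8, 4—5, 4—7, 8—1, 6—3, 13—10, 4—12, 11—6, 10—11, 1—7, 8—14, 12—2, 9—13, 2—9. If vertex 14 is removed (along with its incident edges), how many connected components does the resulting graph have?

With 14 gone, the remaining components are: {1, 2, 3, 4, 5, 6, 7, 8, 9, 10, 11, 12, 13}.
That is 1 component.

1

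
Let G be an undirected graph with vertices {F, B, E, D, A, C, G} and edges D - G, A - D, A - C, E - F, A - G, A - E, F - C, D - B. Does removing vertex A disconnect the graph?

Deleting A raises the number of components from 1 to 2, so A is a cut vertex.

Yes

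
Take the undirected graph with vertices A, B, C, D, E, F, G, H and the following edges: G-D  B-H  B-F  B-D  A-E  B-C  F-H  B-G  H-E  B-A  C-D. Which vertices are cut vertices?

B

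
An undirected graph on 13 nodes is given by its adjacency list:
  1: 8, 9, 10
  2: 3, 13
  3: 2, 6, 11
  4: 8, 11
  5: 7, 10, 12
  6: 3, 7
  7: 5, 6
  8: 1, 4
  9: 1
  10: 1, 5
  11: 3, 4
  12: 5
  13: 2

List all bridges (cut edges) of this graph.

1-9, 12-5, 13-2, 2-3

The edges on the cycle 7-5-10-1-8-4-11-3-6-7 are not bridges since each lies on that cycle.
But removing 2-3 disconnects 2 from 3; removing 2-13 disconnects 2 from 13; removing 5-12 disconnects 5 from 12; removing 9-1 disconnects 9 from 1 — these are bridges.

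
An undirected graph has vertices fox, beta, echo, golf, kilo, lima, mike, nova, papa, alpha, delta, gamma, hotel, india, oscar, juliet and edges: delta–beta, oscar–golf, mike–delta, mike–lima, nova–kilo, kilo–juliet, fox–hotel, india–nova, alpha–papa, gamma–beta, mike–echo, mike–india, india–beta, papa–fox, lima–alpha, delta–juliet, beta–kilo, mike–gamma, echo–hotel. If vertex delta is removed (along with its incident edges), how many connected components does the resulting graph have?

2

With delta gone, the remaining components are: {golf, oscar}; {fox, beta, echo, kilo, lima, mike, nova, papa, alpha, gamma, hotel, india, juliet}.
That is 2 components.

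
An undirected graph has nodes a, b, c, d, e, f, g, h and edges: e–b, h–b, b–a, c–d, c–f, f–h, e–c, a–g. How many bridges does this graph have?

The edges on the cycle e-c-f-h-b-e are not bridges since each lies on that cycle.
But removing b–a disconnects b from a; removing a–g disconnects a from g; removing c–d disconnects c from d — these are bridges.
That makes 3 bridges.

3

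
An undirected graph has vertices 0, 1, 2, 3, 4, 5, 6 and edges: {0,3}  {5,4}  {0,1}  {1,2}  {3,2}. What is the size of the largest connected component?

6 is isolated — a component by itself.
Starting from 4 we can reach 4, 5. That is one component of size 2.
Starting from 0 we can reach 0, 1, 2, 3. That is one component of size 4.
The largest has 4 vertices.

4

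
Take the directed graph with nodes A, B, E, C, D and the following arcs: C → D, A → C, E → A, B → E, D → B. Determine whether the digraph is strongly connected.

From E we can reach every vertex (A, B, C, D, E), and every vertex can reach E (A, B, C, D, E). So the whole graph is one strongly connected component.

Yes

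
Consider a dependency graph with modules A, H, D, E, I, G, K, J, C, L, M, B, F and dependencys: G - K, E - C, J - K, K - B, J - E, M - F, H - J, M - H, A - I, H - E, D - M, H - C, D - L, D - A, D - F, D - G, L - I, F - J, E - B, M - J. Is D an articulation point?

Yes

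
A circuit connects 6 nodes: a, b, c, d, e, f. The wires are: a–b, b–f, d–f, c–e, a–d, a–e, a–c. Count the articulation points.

Removing a increases the component count from 1 to 2, so a is a cut vertex.
By contrast removing b leaves 1 component; it is not a cut vertex. No other vertex is a cut vertex either.

1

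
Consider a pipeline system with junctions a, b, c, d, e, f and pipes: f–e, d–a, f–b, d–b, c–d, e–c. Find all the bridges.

a-d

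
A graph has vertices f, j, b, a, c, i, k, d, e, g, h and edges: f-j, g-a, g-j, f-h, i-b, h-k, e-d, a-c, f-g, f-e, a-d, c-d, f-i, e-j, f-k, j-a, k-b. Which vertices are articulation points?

Removing f increases the component count from 1 to 2, so f is a cut vertex.
By contrast removing c leaves 1 component; it is not a cut vertex. No other vertex is a cut vertex either.

f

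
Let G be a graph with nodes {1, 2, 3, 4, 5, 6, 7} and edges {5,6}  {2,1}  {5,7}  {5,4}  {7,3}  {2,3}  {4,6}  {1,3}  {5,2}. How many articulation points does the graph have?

1

Removing 5 increases the component count from 1 to 2, so 5 is a cut vertex.
By contrast removing 4 leaves 1 component; it is not a cut vertex. No other vertex is a cut vertex either.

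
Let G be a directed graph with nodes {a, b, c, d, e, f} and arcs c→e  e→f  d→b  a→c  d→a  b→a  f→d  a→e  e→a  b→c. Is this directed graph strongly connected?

Yes

From f we can reach every vertex (a, b, c, d, e, f), and every vertex can reach f (a, b, c, d, e, f). So the whole graph is one strongly connected component.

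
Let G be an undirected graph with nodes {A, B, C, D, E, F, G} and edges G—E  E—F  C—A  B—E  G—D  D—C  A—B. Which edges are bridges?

The edges on the cycle G-D-C-A-B-E-G are not bridges since each lies on that cycle.
But removing E—F disconnects E from F — this is a bridge.

E-F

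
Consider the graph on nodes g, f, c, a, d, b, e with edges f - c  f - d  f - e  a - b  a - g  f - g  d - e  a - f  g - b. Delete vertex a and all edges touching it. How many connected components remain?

1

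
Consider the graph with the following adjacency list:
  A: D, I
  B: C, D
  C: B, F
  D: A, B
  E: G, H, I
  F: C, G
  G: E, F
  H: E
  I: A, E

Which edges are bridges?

The edges on the cycle B-C-F-G-E-I-A-D-B are not bridges since each lies on that cycle.
But removing H-E disconnects H from E — this is a bridge.

E-H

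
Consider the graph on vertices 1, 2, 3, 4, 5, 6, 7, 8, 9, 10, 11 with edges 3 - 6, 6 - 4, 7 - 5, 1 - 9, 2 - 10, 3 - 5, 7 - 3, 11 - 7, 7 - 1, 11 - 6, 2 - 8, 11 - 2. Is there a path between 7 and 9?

From 7 we can reach 1, 2, 3, 4, 5, 6, 7, 8, 9, 10, 11, which includes 9.

Yes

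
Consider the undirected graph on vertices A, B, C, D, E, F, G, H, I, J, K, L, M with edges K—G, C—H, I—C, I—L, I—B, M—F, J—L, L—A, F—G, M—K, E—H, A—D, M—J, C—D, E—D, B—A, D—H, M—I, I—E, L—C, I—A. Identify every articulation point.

Removing M increases the component count from 1 to 2, so M is a cut vertex.
By contrast removing J leaves 1 component; it is not a cut vertex. No other vertex is a cut vertex either.

M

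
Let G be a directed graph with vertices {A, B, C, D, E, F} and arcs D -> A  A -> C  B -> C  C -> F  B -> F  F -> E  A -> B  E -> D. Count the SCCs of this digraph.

1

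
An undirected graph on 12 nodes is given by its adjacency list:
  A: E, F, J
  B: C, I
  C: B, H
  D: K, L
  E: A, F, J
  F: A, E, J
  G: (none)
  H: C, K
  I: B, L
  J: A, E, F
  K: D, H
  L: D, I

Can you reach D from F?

The component containing F is {A, E, F, J}, and D is not in it.

No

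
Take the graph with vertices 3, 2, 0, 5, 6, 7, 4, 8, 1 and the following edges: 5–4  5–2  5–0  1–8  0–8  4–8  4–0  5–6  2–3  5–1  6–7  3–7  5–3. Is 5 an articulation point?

Yes

Deleting 5 raises the number of components from 1 to 2, so 5 is a cut vertex.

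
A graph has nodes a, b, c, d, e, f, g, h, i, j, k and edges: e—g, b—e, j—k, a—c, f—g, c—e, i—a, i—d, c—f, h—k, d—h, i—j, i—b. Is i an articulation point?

Yes

Deleting i raises the number of components from 1 to 2, so i is a cut vertex.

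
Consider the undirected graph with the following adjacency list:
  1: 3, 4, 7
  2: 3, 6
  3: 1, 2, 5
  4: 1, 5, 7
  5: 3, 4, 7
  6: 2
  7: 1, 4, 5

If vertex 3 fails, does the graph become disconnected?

Yes

Deleting 3 raises the number of components from 1 to 2, so 3 is a cut vertex.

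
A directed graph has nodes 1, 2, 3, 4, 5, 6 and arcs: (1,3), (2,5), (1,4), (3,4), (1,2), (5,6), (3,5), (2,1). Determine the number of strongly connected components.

{1, 2} are all mutually reachable — one SCC of size 2.
{6} is an SCC by itself.
{5} is an SCC by itself.
{3} is an SCC by itself.
{4} is an SCC by itself.
That gives 5 strongly connected components.

5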